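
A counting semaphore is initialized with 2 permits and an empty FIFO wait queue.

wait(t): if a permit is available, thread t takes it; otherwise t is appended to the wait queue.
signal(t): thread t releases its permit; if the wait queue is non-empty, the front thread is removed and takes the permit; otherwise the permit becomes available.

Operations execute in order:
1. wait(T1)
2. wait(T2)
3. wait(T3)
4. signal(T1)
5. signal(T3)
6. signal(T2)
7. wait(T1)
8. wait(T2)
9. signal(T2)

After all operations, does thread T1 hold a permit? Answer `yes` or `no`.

Step 1: wait(T1) -> count=1 queue=[] holders={T1}
Step 2: wait(T2) -> count=0 queue=[] holders={T1,T2}
Step 3: wait(T3) -> count=0 queue=[T3] holders={T1,T2}
Step 4: signal(T1) -> count=0 queue=[] holders={T2,T3}
Step 5: signal(T3) -> count=1 queue=[] holders={T2}
Step 6: signal(T2) -> count=2 queue=[] holders={none}
Step 7: wait(T1) -> count=1 queue=[] holders={T1}
Step 8: wait(T2) -> count=0 queue=[] holders={T1,T2}
Step 9: signal(T2) -> count=1 queue=[] holders={T1}
Final holders: {T1} -> T1 in holders

Answer: yes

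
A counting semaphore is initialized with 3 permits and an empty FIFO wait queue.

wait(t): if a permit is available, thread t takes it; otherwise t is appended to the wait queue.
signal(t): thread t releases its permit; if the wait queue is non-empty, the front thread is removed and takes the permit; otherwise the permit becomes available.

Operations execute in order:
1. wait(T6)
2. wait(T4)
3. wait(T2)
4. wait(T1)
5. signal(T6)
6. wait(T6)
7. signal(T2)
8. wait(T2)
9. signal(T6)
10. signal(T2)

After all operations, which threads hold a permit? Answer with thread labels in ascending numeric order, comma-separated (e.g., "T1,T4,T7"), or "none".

Step 1: wait(T6) -> count=2 queue=[] holders={T6}
Step 2: wait(T4) -> count=1 queue=[] holders={T4,T6}
Step 3: wait(T2) -> count=0 queue=[] holders={T2,T4,T6}
Step 4: wait(T1) -> count=0 queue=[T1] holders={T2,T4,T6}
Step 5: signal(T6) -> count=0 queue=[] holders={T1,T2,T4}
Step 6: wait(T6) -> count=0 queue=[T6] holders={T1,T2,T4}
Step 7: signal(T2) -> count=0 queue=[] holders={T1,T4,T6}
Step 8: wait(T2) -> count=0 queue=[T2] holders={T1,T4,T6}
Step 9: signal(T6) -> count=0 queue=[] holders={T1,T2,T4}
Step 10: signal(T2) -> count=1 queue=[] holders={T1,T4}
Final holders: T1,T4

Answer: T1,T4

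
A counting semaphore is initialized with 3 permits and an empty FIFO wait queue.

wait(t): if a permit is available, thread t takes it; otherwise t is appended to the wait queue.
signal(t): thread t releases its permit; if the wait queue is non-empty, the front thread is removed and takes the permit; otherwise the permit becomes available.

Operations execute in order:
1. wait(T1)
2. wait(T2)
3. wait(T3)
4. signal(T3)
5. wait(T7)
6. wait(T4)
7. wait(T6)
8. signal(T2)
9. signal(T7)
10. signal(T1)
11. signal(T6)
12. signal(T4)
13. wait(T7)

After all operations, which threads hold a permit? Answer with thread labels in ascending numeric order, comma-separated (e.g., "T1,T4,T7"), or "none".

Step 1: wait(T1) -> count=2 queue=[] holders={T1}
Step 2: wait(T2) -> count=1 queue=[] holders={T1,T2}
Step 3: wait(T3) -> count=0 queue=[] holders={T1,T2,T3}
Step 4: signal(T3) -> count=1 queue=[] holders={T1,T2}
Step 5: wait(T7) -> count=0 queue=[] holders={T1,T2,T7}
Step 6: wait(T4) -> count=0 queue=[T4] holders={T1,T2,T7}
Step 7: wait(T6) -> count=0 queue=[T4,T6] holders={T1,T2,T7}
Step 8: signal(T2) -> count=0 queue=[T6] holders={T1,T4,T7}
Step 9: signal(T7) -> count=0 queue=[] holders={T1,T4,T6}
Step 10: signal(T1) -> count=1 queue=[] holders={T4,T6}
Step 11: signal(T6) -> count=2 queue=[] holders={T4}
Step 12: signal(T4) -> count=3 queue=[] holders={none}
Step 13: wait(T7) -> count=2 queue=[] holders={T7}
Final holders: T7

Answer: T7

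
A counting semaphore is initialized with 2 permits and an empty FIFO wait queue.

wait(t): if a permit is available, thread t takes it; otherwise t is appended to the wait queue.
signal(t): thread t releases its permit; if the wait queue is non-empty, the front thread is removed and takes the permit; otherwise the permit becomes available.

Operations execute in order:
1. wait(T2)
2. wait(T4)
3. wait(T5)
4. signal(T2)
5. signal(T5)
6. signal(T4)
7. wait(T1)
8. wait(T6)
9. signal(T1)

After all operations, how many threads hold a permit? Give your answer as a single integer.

Step 1: wait(T2) -> count=1 queue=[] holders={T2}
Step 2: wait(T4) -> count=0 queue=[] holders={T2,T4}
Step 3: wait(T5) -> count=0 queue=[T5] holders={T2,T4}
Step 4: signal(T2) -> count=0 queue=[] holders={T4,T5}
Step 5: signal(T5) -> count=1 queue=[] holders={T4}
Step 6: signal(T4) -> count=2 queue=[] holders={none}
Step 7: wait(T1) -> count=1 queue=[] holders={T1}
Step 8: wait(T6) -> count=0 queue=[] holders={T1,T6}
Step 9: signal(T1) -> count=1 queue=[] holders={T6}
Final holders: {T6} -> 1 thread(s)

Answer: 1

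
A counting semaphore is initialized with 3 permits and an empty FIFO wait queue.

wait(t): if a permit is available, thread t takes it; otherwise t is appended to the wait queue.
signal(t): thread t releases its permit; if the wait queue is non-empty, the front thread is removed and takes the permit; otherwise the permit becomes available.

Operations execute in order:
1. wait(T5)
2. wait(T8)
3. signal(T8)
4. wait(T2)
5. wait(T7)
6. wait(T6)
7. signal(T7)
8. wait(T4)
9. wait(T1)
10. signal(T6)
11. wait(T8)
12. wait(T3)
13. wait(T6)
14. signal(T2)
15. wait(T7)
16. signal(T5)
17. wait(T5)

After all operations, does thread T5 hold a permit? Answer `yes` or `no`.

Step 1: wait(T5) -> count=2 queue=[] holders={T5}
Step 2: wait(T8) -> count=1 queue=[] holders={T5,T8}
Step 3: signal(T8) -> count=2 queue=[] holders={T5}
Step 4: wait(T2) -> count=1 queue=[] holders={T2,T5}
Step 5: wait(T7) -> count=0 queue=[] holders={T2,T5,T7}
Step 6: wait(T6) -> count=0 queue=[T6] holders={T2,T5,T7}
Step 7: signal(T7) -> count=0 queue=[] holders={T2,T5,T6}
Step 8: wait(T4) -> count=0 queue=[T4] holders={T2,T5,T6}
Step 9: wait(T1) -> count=0 queue=[T4,T1] holders={T2,T5,T6}
Step 10: signal(T6) -> count=0 queue=[T1] holders={T2,T4,T5}
Step 11: wait(T8) -> count=0 queue=[T1,T8] holders={T2,T4,T5}
Step 12: wait(T3) -> count=0 queue=[T1,T8,T3] holders={T2,T4,T5}
Step 13: wait(T6) -> count=0 queue=[T1,T8,T3,T6] holders={T2,T4,T5}
Step 14: signal(T2) -> count=0 queue=[T8,T3,T6] holders={T1,T4,T5}
Step 15: wait(T7) -> count=0 queue=[T8,T3,T6,T7] holders={T1,T4,T5}
Step 16: signal(T5) -> count=0 queue=[T3,T6,T7] holders={T1,T4,T8}
Step 17: wait(T5) -> count=0 queue=[T3,T6,T7,T5] holders={T1,T4,T8}
Final holders: {T1,T4,T8} -> T5 not in holders

Answer: no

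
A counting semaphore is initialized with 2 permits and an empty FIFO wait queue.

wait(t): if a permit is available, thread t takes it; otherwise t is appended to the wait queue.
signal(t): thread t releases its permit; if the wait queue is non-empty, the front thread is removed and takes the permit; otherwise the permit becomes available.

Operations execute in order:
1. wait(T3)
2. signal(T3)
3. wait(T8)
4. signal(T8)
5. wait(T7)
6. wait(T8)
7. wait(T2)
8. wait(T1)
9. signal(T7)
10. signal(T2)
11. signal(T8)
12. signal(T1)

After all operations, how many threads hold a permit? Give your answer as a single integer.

Step 1: wait(T3) -> count=1 queue=[] holders={T3}
Step 2: signal(T3) -> count=2 queue=[] holders={none}
Step 3: wait(T8) -> count=1 queue=[] holders={T8}
Step 4: signal(T8) -> count=2 queue=[] holders={none}
Step 5: wait(T7) -> count=1 queue=[] holders={T7}
Step 6: wait(T8) -> count=0 queue=[] holders={T7,T8}
Step 7: wait(T2) -> count=0 queue=[T2] holders={T7,T8}
Step 8: wait(T1) -> count=0 queue=[T2,T1] holders={T7,T8}
Step 9: signal(T7) -> count=0 queue=[T1] holders={T2,T8}
Step 10: signal(T2) -> count=0 queue=[] holders={T1,T8}
Step 11: signal(T8) -> count=1 queue=[] holders={T1}
Step 12: signal(T1) -> count=2 queue=[] holders={none}
Final holders: {none} -> 0 thread(s)

Answer: 0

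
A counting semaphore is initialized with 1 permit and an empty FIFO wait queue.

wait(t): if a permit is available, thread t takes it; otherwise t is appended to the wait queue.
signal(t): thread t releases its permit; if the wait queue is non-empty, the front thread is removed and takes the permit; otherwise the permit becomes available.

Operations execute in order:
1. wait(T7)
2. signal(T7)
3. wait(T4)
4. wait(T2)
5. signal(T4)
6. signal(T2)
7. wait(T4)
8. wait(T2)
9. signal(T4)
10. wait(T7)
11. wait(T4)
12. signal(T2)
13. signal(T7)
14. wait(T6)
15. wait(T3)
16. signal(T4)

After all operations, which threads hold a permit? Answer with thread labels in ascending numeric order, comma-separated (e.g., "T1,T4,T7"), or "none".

Answer: T6

Derivation:
Step 1: wait(T7) -> count=0 queue=[] holders={T7}
Step 2: signal(T7) -> count=1 queue=[] holders={none}
Step 3: wait(T4) -> count=0 queue=[] holders={T4}
Step 4: wait(T2) -> count=0 queue=[T2] holders={T4}
Step 5: signal(T4) -> count=0 queue=[] holders={T2}
Step 6: signal(T2) -> count=1 queue=[] holders={none}
Step 7: wait(T4) -> count=0 queue=[] holders={T4}
Step 8: wait(T2) -> count=0 queue=[T2] holders={T4}
Step 9: signal(T4) -> count=0 queue=[] holders={T2}
Step 10: wait(T7) -> count=0 queue=[T7] holders={T2}
Step 11: wait(T4) -> count=0 queue=[T7,T4] holders={T2}
Step 12: signal(T2) -> count=0 queue=[T4] holders={T7}
Step 13: signal(T7) -> count=0 queue=[] holders={T4}
Step 14: wait(T6) -> count=0 queue=[T6] holders={T4}
Step 15: wait(T3) -> count=0 queue=[T6,T3] holders={T4}
Step 16: signal(T4) -> count=0 queue=[T3] holders={T6}
Final holders: T6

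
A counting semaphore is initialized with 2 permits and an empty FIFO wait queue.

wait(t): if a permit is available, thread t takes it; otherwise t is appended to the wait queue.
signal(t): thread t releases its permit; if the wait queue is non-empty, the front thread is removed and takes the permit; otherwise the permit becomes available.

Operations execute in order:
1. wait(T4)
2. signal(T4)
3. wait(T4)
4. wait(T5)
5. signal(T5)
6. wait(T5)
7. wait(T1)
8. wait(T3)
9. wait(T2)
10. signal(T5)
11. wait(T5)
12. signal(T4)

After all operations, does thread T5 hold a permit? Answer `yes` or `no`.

Answer: no

Derivation:
Step 1: wait(T4) -> count=1 queue=[] holders={T4}
Step 2: signal(T4) -> count=2 queue=[] holders={none}
Step 3: wait(T4) -> count=1 queue=[] holders={T4}
Step 4: wait(T5) -> count=0 queue=[] holders={T4,T5}
Step 5: signal(T5) -> count=1 queue=[] holders={T4}
Step 6: wait(T5) -> count=0 queue=[] holders={T4,T5}
Step 7: wait(T1) -> count=0 queue=[T1] holders={T4,T5}
Step 8: wait(T3) -> count=0 queue=[T1,T3] holders={T4,T5}
Step 9: wait(T2) -> count=0 queue=[T1,T3,T2] holders={T4,T5}
Step 10: signal(T5) -> count=0 queue=[T3,T2] holders={T1,T4}
Step 11: wait(T5) -> count=0 queue=[T3,T2,T5] holders={T1,T4}
Step 12: signal(T4) -> count=0 queue=[T2,T5] holders={T1,T3}
Final holders: {T1,T3} -> T5 not in holders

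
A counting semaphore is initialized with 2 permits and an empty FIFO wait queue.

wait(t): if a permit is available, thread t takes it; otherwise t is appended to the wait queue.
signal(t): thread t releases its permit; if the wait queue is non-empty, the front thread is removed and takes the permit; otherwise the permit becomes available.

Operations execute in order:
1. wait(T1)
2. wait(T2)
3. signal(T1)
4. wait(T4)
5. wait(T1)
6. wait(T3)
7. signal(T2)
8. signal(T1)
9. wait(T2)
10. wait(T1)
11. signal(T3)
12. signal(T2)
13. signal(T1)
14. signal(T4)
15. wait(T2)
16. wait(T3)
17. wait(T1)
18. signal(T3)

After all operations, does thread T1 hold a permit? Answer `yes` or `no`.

Step 1: wait(T1) -> count=1 queue=[] holders={T1}
Step 2: wait(T2) -> count=0 queue=[] holders={T1,T2}
Step 3: signal(T1) -> count=1 queue=[] holders={T2}
Step 4: wait(T4) -> count=0 queue=[] holders={T2,T4}
Step 5: wait(T1) -> count=0 queue=[T1] holders={T2,T4}
Step 6: wait(T3) -> count=0 queue=[T1,T3] holders={T2,T4}
Step 7: signal(T2) -> count=0 queue=[T3] holders={T1,T4}
Step 8: signal(T1) -> count=0 queue=[] holders={T3,T4}
Step 9: wait(T2) -> count=0 queue=[T2] holders={T3,T4}
Step 10: wait(T1) -> count=0 queue=[T2,T1] holders={T3,T4}
Step 11: signal(T3) -> count=0 queue=[T1] holders={T2,T4}
Step 12: signal(T2) -> count=0 queue=[] holders={T1,T4}
Step 13: signal(T1) -> count=1 queue=[] holders={T4}
Step 14: signal(T4) -> count=2 queue=[] holders={none}
Step 15: wait(T2) -> count=1 queue=[] holders={T2}
Step 16: wait(T3) -> count=0 queue=[] holders={T2,T3}
Step 17: wait(T1) -> count=0 queue=[T1] holders={T2,T3}
Step 18: signal(T3) -> count=0 queue=[] holders={T1,T2}
Final holders: {T1,T2} -> T1 in holders

Answer: yes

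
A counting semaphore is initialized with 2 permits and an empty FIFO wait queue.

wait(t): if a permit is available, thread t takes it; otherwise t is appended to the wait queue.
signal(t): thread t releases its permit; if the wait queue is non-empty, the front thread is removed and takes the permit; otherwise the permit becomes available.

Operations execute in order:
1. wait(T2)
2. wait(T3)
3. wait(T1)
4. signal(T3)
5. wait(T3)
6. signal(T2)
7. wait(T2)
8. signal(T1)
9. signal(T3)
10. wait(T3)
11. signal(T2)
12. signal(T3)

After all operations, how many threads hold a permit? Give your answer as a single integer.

Step 1: wait(T2) -> count=1 queue=[] holders={T2}
Step 2: wait(T3) -> count=0 queue=[] holders={T2,T3}
Step 3: wait(T1) -> count=0 queue=[T1] holders={T2,T3}
Step 4: signal(T3) -> count=0 queue=[] holders={T1,T2}
Step 5: wait(T3) -> count=0 queue=[T3] holders={T1,T2}
Step 6: signal(T2) -> count=0 queue=[] holders={T1,T3}
Step 7: wait(T2) -> count=0 queue=[T2] holders={T1,T3}
Step 8: signal(T1) -> count=0 queue=[] holders={T2,T3}
Step 9: signal(T3) -> count=1 queue=[] holders={T2}
Step 10: wait(T3) -> count=0 queue=[] holders={T2,T3}
Step 11: signal(T2) -> count=1 queue=[] holders={T3}
Step 12: signal(T3) -> count=2 queue=[] holders={none}
Final holders: {none} -> 0 thread(s)

Answer: 0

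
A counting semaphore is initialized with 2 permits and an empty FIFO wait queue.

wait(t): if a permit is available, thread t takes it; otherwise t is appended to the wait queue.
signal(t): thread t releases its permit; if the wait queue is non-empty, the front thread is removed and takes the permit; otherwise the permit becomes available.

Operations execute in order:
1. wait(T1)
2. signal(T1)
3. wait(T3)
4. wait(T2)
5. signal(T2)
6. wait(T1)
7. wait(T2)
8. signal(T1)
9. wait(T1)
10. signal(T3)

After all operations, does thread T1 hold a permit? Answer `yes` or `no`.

Answer: yes

Derivation:
Step 1: wait(T1) -> count=1 queue=[] holders={T1}
Step 2: signal(T1) -> count=2 queue=[] holders={none}
Step 3: wait(T3) -> count=1 queue=[] holders={T3}
Step 4: wait(T2) -> count=0 queue=[] holders={T2,T3}
Step 5: signal(T2) -> count=1 queue=[] holders={T3}
Step 6: wait(T1) -> count=0 queue=[] holders={T1,T3}
Step 7: wait(T2) -> count=0 queue=[T2] holders={T1,T3}
Step 8: signal(T1) -> count=0 queue=[] holders={T2,T3}
Step 9: wait(T1) -> count=0 queue=[T1] holders={T2,T3}
Step 10: signal(T3) -> count=0 queue=[] holders={T1,T2}
Final holders: {T1,T2} -> T1 in holders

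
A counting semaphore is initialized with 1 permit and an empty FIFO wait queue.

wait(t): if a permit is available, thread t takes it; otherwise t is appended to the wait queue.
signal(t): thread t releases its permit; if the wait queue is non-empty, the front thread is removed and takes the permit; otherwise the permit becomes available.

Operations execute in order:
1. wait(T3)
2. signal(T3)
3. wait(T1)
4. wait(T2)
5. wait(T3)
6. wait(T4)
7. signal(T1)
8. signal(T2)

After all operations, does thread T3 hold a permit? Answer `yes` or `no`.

Answer: yes

Derivation:
Step 1: wait(T3) -> count=0 queue=[] holders={T3}
Step 2: signal(T3) -> count=1 queue=[] holders={none}
Step 3: wait(T1) -> count=0 queue=[] holders={T1}
Step 4: wait(T2) -> count=0 queue=[T2] holders={T1}
Step 5: wait(T3) -> count=0 queue=[T2,T3] holders={T1}
Step 6: wait(T4) -> count=0 queue=[T2,T3,T4] holders={T1}
Step 7: signal(T1) -> count=0 queue=[T3,T4] holders={T2}
Step 8: signal(T2) -> count=0 queue=[T4] holders={T3}
Final holders: {T3} -> T3 in holders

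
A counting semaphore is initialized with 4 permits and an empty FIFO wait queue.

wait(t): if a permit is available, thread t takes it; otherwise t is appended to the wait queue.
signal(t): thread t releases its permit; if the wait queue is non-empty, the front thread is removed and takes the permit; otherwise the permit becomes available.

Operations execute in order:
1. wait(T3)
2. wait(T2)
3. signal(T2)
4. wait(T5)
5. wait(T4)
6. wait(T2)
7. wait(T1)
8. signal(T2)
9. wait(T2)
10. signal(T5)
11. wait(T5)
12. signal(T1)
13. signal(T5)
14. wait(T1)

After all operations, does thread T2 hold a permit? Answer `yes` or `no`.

Step 1: wait(T3) -> count=3 queue=[] holders={T3}
Step 2: wait(T2) -> count=2 queue=[] holders={T2,T3}
Step 3: signal(T2) -> count=3 queue=[] holders={T3}
Step 4: wait(T5) -> count=2 queue=[] holders={T3,T5}
Step 5: wait(T4) -> count=1 queue=[] holders={T3,T4,T5}
Step 6: wait(T2) -> count=0 queue=[] holders={T2,T3,T4,T5}
Step 7: wait(T1) -> count=0 queue=[T1] holders={T2,T3,T4,T5}
Step 8: signal(T2) -> count=0 queue=[] holders={T1,T3,T4,T5}
Step 9: wait(T2) -> count=0 queue=[T2] holders={T1,T3,T4,T5}
Step 10: signal(T5) -> count=0 queue=[] holders={T1,T2,T3,T4}
Step 11: wait(T5) -> count=0 queue=[T5] holders={T1,T2,T3,T4}
Step 12: signal(T1) -> count=0 queue=[] holders={T2,T3,T4,T5}
Step 13: signal(T5) -> count=1 queue=[] holders={T2,T3,T4}
Step 14: wait(T1) -> count=0 queue=[] holders={T1,T2,T3,T4}
Final holders: {T1,T2,T3,T4} -> T2 in holders

Answer: yes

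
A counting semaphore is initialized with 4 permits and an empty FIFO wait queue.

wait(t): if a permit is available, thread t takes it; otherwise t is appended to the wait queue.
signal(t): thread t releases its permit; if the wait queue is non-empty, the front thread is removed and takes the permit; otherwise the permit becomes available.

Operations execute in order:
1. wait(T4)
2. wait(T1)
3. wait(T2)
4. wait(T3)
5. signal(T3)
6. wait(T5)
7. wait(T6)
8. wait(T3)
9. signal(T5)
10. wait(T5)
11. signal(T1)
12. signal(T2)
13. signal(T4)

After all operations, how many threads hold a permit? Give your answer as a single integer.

Answer: 3

Derivation:
Step 1: wait(T4) -> count=3 queue=[] holders={T4}
Step 2: wait(T1) -> count=2 queue=[] holders={T1,T4}
Step 3: wait(T2) -> count=1 queue=[] holders={T1,T2,T4}
Step 4: wait(T3) -> count=0 queue=[] holders={T1,T2,T3,T4}
Step 5: signal(T3) -> count=1 queue=[] holders={T1,T2,T4}
Step 6: wait(T5) -> count=0 queue=[] holders={T1,T2,T4,T5}
Step 7: wait(T6) -> count=0 queue=[T6] holders={T1,T2,T4,T5}
Step 8: wait(T3) -> count=0 queue=[T6,T3] holders={T1,T2,T4,T5}
Step 9: signal(T5) -> count=0 queue=[T3] holders={T1,T2,T4,T6}
Step 10: wait(T5) -> count=0 queue=[T3,T5] holders={T1,T2,T4,T6}
Step 11: signal(T1) -> count=0 queue=[T5] holders={T2,T3,T4,T6}
Step 12: signal(T2) -> count=0 queue=[] holders={T3,T4,T5,T6}
Step 13: signal(T4) -> count=1 queue=[] holders={T3,T5,T6}
Final holders: {T3,T5,T6} -> 3 thread(s)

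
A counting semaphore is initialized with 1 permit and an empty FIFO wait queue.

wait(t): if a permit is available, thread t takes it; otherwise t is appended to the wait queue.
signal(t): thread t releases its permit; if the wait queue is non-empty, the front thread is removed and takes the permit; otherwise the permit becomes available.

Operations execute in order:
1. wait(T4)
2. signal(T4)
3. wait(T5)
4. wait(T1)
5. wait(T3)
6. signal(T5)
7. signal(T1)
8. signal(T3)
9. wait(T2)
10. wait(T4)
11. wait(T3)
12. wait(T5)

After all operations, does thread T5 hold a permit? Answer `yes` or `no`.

Step 1: wait(T4) -> count=0 queue=[] holders={T4}
Step 2: signal(T4) -> count=1 queue=[] holders={none}
Step 3: wait(T5) -> count=0 queue=[] holders={T5}
Step 4: wait(T1) -> count=0 queue=[T1] holders={T5}
Step 5: wait(T3) -> count=0 queue=[T1,T3] holders={T5}
Step 6: signal(T5) -> count=0 queue=[T3] holders={T1}
Step 7: signal(T1) -> count=0 queue=[] holders={T3}
Step 8: signal(T3) -> count=1 queue=[] holders={none}
Step 9: wait(T2) -> count=0 queue=[] holders={T2}
Step 10: wait(T4) -> count=0 queue=[T4] holders={T2}
Step 11: wait(T3) -> count=0 queue=[T4,T3] holders={T2}
Step 12: wait(T5) -> count=0 queue=[T4,T3,T5] holders={T2}
Final holders: {T2} -> T5 not in holders

Answer: no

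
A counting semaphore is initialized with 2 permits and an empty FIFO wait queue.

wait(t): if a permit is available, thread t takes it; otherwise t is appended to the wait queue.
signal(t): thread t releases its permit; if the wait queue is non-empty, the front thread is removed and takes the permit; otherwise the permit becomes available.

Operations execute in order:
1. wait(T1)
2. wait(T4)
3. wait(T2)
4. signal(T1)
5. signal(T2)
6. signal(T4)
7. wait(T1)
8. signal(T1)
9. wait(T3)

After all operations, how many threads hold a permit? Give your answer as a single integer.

Step 1: wait(T1) -> count=1 queue=[] holders={T1}
Step 2: wait(T4) -> count=0 queue=[] holders={T1,T4}
Step 3: wait(T2) -> count=0 queue=[T2] holders={T1,T4}
Step 4: signal(T1) -> count=0 queue=[] holders={T2,T4}
Step 5: signal(T2) -> count=1 queue=[] holders={T4}
Step 6: signal(T4) -> count=2 queue=[] holders={none}
Step 7: wait(T1) -> count=1 queue=[] holders={T1}
Step 8: signal(T1) -> count=2 queue=[] holders={none}
Step 9: wait(T3) -> count=1 queue=[] holders={T3}
Final holders: {T3} -> 1 thread(s)

Answer: 1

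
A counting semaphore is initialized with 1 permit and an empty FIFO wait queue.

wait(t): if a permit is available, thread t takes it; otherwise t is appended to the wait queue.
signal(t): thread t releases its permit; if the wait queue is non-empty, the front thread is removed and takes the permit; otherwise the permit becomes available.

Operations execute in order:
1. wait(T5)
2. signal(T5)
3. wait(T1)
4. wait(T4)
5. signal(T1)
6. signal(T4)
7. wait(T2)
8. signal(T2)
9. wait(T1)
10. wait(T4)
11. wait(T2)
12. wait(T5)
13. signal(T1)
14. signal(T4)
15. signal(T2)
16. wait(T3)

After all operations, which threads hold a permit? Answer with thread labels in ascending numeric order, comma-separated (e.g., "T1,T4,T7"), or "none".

Answer: T5

Derivation:
Step 1: wait(T5) -> count=0 queue=[] holders={T5}
Step 2: signal(T5) -> count=1 queue=[] holders={none}
Step 3: wait(T1) -> count=0 queue=[] holders={T1}
Step 4: wait(T4) -> count=0 queue=[T4] holders={T1}
Step 5: signal(T1) -> count=0 queue=[] holders={T4}
Step 6: signal(T4) -> count=1 queue=[] holders={none}
Step 7: wait(T2) -> count=0 queue=[] holders={T2}
Step 8: signal(T2) -> count=1 queue=[] holders={none}
Step 9: wait(T1) -> count=0 queue=[] holders={T1}
Step 10: wait(T4) -> count=0 queue=[T4] holders={T1}
Step 11: wait(T2) -> count=0 queue=[T4,T2] holders={T1}
Step 12: wait(T5) -> count=0 queue=[T4,T2,T5] holders={T1}
Step 13: signal(T1) -> count=0 queue=[T2,T5] holders={T4}
Step 14: signal(T4) -> count=0 queue=[T5] holders={T2}
Step 15: signal(T2) -> count=0 queue=[] holders={T5}
Step 16: wait(T3) -> count=0 queue=[T3] holders={T5}
Final holders: T5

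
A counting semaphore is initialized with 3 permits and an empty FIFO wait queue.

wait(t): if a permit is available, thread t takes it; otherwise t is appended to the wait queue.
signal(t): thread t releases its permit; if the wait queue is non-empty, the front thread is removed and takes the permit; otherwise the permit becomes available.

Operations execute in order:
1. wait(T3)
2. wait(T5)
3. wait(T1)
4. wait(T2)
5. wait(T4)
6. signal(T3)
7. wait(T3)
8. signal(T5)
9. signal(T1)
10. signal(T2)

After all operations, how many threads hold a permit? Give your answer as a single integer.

Answer: 2

Derivation:
Step 1: wait(T3) -> count=2 queue=[] holders={T3}
Step 2: wait(T5) -> count=1 queue=[] holders={T3,T5}
Step 3: wait(T1) -> count=0 queue=[] holders={T1,T3,T5}
Step 4: wait(T2) -> count=0 queue=[T2] holders={T1,T3,T5}
Step 5: wait(T4) -> count=0 queue=[T2,T4] holders={T1,T3,T5}
Step 6: signal(T3) -> count=0 queue=[T4] holders={T1,T2,T5}
Step 7: wait(T3) -> count=0 queue=[T4,T3] holders={T1,T2,T5}
Step 8: signal(T5) -> count=0 queue=[T3] holders={T1,T2,T4}
Step 9: signal(T1) -> count=0 queue=[] holders={T2,T3,T4}
Step 10: signal(T2) -> count=1 queue=[] holders={T3,T4}
Final holders: {T3,T4} -> 2 thread(s)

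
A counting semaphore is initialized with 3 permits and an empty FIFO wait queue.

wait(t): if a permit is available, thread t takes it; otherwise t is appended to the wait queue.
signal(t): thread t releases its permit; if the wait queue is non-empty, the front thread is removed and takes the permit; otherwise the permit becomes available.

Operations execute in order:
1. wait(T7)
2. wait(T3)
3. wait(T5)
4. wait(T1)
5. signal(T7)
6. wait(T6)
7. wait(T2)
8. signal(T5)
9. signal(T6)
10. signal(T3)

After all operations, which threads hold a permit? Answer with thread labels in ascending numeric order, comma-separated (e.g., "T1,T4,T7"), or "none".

Step 1: wait(T7) -> count=2 queue=[] holders={T7}
Step 2: wait(T3) -> count=1 queue=[] holders={T3,T7}
Step 3: wait(T5) -> count=0 queue=[] holders={T3,T5,T7}
Step 4: wait(T1) -> count=0 queue=[T1] holders={T3,T5,T7}
Step 5: signal(T7) -> count=0 queue=[] holders={T1,T3,T5}
Step 6: wait(T6) -> count=0 queue=[T6] holders={T1,T3,T5}
Step 7: wait(T2) -> count=0 queue=[T6,T2] holders={T1,T3,T5}
Step 8: signal(T5) -> count=0 queue=[T2] holders={T1,T3,T6}
Step 9: signal(T6) -> count=0 queue=[] holders={T1,T2,T3}
Step 10: signal(T3) -> count=1 queue=[] holders={T1,T2}
Final holders: T1,T2

Answer: T1,T2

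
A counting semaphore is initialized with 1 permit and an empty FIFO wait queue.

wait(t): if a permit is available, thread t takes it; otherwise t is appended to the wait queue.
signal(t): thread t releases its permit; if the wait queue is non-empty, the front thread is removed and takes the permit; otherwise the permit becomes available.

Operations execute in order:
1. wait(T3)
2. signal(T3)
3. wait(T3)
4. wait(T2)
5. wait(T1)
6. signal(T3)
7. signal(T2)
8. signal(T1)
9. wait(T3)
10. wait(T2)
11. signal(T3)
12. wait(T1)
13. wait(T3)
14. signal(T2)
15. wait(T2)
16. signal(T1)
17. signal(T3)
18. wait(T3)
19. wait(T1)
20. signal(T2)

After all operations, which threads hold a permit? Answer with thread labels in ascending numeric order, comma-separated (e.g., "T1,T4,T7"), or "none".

Step 1: wait(T3) -> count=0 queue=[] holders={T3}
Step 2: signal(T3) -> count=1 queue=[] holders={none}
Step 3: wait(T3) -> count=0 queue=[] holders={T3}
Step 4: wait(T2) -> count=0 queue=[T2] holders={T3}
Step 5: wait(T1) -> count=0 queue=[T2,T1] holders={T3}
Step 6: signal(T3) -> count=0 queue=[T1] holders={T2}
Step 7: signal(T2) -> count=0 queue=[] holders={T1}
Step 8: signal(T1) -> count=1 queue=[] holders={none}
Step 9: wait(T3) -> count=0 queue=[] holders={T3}
Step 10: wait(T2) -> count=0 queue=[T2] holders={T3}
Step 11: signal(T3) -> count=0 queue=[] holders={T2}
Step 12: wait(T1) -> count=0 queue=[T1] holders={T2}
Step 13: wait(T3) -> count=0 queue=[T1,T3] holders={T2}
Step 14: signal(T2) -> count=0 queue=[T3] holders={T1}
Step 15: wait(T2) -> count=0 queue=[T3,T2] holders={T1}
Step 16: signal(T1) -> count=0 queue=[T2] holders={T3}
Step 17: signal(T3) -> count=0 queue=[] holders={T2}
Step 18: wait(T3) -> count=0 queue=[T3] holders={T2}
Step 19: wait(T1) -> count=0 queue=[T3,T1] holders={T2}
Step 20: signal(T2) -> count=0 queue=[T1] holders={T3}
Final holders: T3

Answer: T3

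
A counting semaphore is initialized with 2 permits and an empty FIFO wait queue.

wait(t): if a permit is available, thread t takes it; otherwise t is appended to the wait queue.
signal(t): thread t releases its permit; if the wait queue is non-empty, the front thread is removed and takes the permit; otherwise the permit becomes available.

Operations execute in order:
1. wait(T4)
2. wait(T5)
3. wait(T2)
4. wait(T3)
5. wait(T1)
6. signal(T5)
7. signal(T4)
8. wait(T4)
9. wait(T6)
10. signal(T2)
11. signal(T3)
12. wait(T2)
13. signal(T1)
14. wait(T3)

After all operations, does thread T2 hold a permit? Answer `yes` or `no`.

Step 1: wait(T4) -> count=1 queue=[] holders={T4}
Step 2: wait(T5) -> count=0 queue=[] holders={T4,T5}
Step 3: wait(T2) -> count=0 queue=[T2] holders={T4,T5}
Step 4: wait(T3) -> count=0 queue=[T2,T3] holders={T4,T5}
Step 5: wait(T1) -> count=0 queue=[T2,T3,T1] holders={T4,T5}
Step 6: signal(T5) -> count=0 queue=[T3,T1] holders={T2,T4}
Step 7: signal(T4) -> count=0 queue=[T1] holders={T2,T3}
Step 8: wait(T4) -> count=0 queue=[T1,T4] holders={T2,T3}
Step 9: wait(T6) -> count=0 queue=[T1,T4,T6] holders={T2,T3}
Step 10: signal(T2) -> count=0 queue=[T4,T6] holders={T1,T3}
Step 11: signal(T3) -> count=0 queue=[T6] holders={T1,T4}
Step 12: wait(T2) -> count=0 queue=[T6,T2] holders={T1,T4}
Step 13: signal(T1) -> count=0 queue=[T2] holders={T4,T6}
Step 14: wait(T3) -> count=0 queue=[T2,T3] holders={T4,T6}
Final holders: {T4,T6} -> T2 not in holders

Answer: no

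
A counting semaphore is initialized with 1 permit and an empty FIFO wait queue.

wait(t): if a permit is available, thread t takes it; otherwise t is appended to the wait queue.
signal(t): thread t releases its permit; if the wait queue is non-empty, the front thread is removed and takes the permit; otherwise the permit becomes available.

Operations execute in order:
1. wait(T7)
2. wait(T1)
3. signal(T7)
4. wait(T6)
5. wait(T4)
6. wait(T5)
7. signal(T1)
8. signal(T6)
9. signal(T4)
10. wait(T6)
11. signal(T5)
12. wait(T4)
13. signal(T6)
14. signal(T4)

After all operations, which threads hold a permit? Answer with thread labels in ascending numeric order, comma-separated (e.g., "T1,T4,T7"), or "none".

Step 1: wait(T7) -> count=0 queue=[] holders={T7}
Step 2: wait(T1) -> count=0 queue=[T1] holders={T7}
Step 3: signal(T7) -> count=0 queue=[] holders={T1}
Step 4: wait(T6) -> count=0 queue=[T6] holders={T1}
Step 5: wait(T4) -> count=0 queue=[T6,T4] holders={T1}
Step 6: wait(T5) -> count=0 queue=[T6,T4,T5] holders={T1}
Step 7: signal(T1) -> count=0 queue=[T4,T5] holders={T6}
Step 8: signal(T6) -> count=0 queue=[T5] holders={T4}
Step 9: signal(T4) -> count=0 queue=[] holders={T5}
Step 10: wait(T6) -> count=0 queue=[T6] holders={T5}
Step 11: signal(T5) -> count=0 queue=[] holders={T6}
Step 12: wait(T4) -> count=0 queue=[T4] holders={T6}
Step 13: signal(T6) -> count=0 queue=[] holders={T4}
Step 14: signal(T4) -> count=1 queue=[] holders={none}
Final holders: none

Answer: none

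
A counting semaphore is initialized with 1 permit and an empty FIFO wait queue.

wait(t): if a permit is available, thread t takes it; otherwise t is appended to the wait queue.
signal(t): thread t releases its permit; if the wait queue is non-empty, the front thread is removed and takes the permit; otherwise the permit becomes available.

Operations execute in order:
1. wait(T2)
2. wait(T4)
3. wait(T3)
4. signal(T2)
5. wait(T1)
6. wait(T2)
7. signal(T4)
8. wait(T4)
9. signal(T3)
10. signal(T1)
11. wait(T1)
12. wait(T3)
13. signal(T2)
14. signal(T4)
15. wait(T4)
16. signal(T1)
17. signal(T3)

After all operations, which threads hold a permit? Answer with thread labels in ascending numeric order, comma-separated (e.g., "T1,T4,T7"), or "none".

Answer: T4

Derivation:
Step 1: wait(T2) -> count=0 queue=[] holders={T2}
Step 2: wait(T4) -> count=0 queue=[T4] holders={T2}
Step 3: wait(T3) -> count=0 queue=[T4,T3] holders={T2}
Step 4: signal(T2) -> count=0 queue=[T3] holders={T4}
Step 5: wait(T1) -> count=0 queue=[T3,T1] holders={T4}
Step 6: wait(T2) -> count=0 queue=[T3,T1,T2] holders={T4}
Step 7: signal(T4) -> count=0 queue=[T1,T2] holders={T3}
Step 8: wait(T4) -> count=0 queue=[T1,T2,T4] holders={T3}
Step 9: signal(T3) -> count=0 queue=[T2,T4] holders={T1}
Step 10: signal(T1) -> count=0 queue=[T4] holders={T2}
Step 11: wait(T1) -> count=0 queue=[T4,T1] holders={T2}
Step 12: wait(T3) -> count=0 queue=[T4,T1,T3] holders={T2}
Step 13: signal(T2) -> count=0 queue=[T1,T3] holders={T4}
Step 14: signal(T4) -> count=0 queue=[T3] holders={T1}
Step 15: wait(T4) -> count=0 queue=[T3,T4] holders={T1}
Step 16: signal(T1) -> count=0 queue=[T4] holders={T3}
Step 17: signal(T3) -> count=0 queue=[] holders={T4}
Final holders: T4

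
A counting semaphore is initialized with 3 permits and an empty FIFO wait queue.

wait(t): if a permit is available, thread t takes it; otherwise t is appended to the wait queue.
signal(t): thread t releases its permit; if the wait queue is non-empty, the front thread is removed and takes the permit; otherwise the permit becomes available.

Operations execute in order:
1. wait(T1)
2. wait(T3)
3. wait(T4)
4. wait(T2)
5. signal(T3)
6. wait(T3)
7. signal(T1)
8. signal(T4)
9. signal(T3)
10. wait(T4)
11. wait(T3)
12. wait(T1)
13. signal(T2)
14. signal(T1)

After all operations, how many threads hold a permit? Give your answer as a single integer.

Step 1: wait(T1) -> count=2 queue=[] holders={T1}
Step 2: wait(T3) -> count=1 queue=[] holders={T1,T3}
Step 3: wait(T4) -> count=0 queue=[] holders={T1,T3,T4}
Step 4: wait(T2) -> count=0 queue=[T2] holders={T1,T3,T4}
Step 5: signal(T3) -> count=0 queue=[] holders={T1,T2,T4}
Step 6: wait(T3) -> count=0 queue=[T3] holders={T1,T2,T4}
Step 7: signal(T1) -> count=0 queue=[] holders={T2,T3,T4}
Step 8: signal(T4) -> count=1 queue=[] holders={T2,T3}
Step 9: signal(T3) -> count=2 queue=[] holders={T2}
Step 10: wait(T4) -> count=1 queue=[] holders={T2,T4}
Step 11: wait(T3) -> count=0 queue=[] holders={T2,T3,T4}
Step 12: wait(T1) -> count=0 queue=[T1] holders={T2,T3,T4}
Step 13: signal(T2) -> count=0 queue=[] holders={T1,T3,T4}
Step 14: signal(T1) -> count=1 queue=[] holders={T3,T4}
Final holders: {T3,T4} -> 2 thread(s)

Answer: 2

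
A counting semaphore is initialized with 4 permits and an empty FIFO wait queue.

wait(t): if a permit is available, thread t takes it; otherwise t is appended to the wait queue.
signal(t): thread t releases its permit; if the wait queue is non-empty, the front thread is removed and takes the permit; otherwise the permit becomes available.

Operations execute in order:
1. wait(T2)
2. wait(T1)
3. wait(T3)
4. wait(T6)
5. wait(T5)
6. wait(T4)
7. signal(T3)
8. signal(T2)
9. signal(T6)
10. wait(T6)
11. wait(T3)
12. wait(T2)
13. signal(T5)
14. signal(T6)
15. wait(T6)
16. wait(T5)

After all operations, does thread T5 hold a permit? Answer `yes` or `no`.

Answer: no

Derivation:
Step 1: wait(T2) -> count=3 queue=[] holders={T2}
Step 2: wait(T1) -> count=2 queue=[] holders={T1,T2}
Step 3: wait(T3) -> count=1 queue=[] holders={T1,T2,T3}
Step 4: wait(T6) -> count=0 queue=[] holders={T1,T2,T3,T6}
Step 5: wait(T5) -> count=0 queue=[T5] holders={T1,T2,T3,T6}
Step 6: wait(T4) -> count=0 queue=[T5,T4] holders={T1,T2,T3,T6}
Step 7: signal(T3) -> count=0 queue=[T4] holders={T1,T2,T5,T6}
Step 8: signal(T2) -> count=0 queue=[] holders={T1,T4,T5,T6}
Step 9: signal(T6) -> count=1 queue=[] holders={T1,T4,T5}
Step 10: wait(T6) -> count=0 queue=[] holders={T1,T4,T5,T6}
Step 11: wait(T3) -> count=0 queue=[T3] holders={T1,T4,T5,T6}
Step 12: wait(T2) -> count=0 queue=[T3,T2] holders={T1,T4,T5,T6}
Step 13: signal(T5) -> count=0 queue=[T2] holders={T1,T3,T4,T6}
Step 14: signal(T6) -> count=0 queue=[] holders={T1,T2,T3,T4}
Step 15: wait(T6) -> count=0 queue=[T6] holders={T1,T2,T3,T4}
Step 16: wait(T5) -> count=0 queue=[T6,T5] holders={T1,T2,T3,T4}
Final holders: {T1,T2,T3,T4} -> T5 not in holders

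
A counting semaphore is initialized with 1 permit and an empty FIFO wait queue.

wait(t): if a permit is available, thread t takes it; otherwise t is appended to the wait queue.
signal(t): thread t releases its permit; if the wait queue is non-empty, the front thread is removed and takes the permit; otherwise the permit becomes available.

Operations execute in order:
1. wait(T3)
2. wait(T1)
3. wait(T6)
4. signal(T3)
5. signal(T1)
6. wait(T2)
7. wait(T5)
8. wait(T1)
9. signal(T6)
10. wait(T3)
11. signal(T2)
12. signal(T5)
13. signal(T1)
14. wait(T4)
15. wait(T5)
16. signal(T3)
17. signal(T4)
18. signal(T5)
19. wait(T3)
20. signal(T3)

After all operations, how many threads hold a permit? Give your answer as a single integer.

Answer: 0

Derivation:
Step 1: wait(T3) -> count=0 queue=[] holders={T3}
Step 2: wait(T1) -> count=0 queue=[T1] holders={T3}
Step 3: wait(T6) -> count=0 queue=[T1,T6] holders={T3}
Step 4: signal(T3) -> count=0 queue=[T6] holders={T1}
Step 5: signal(T1) -> count=0 queue=[] holders={T6}
Step 6: wait(T2) -> count=0 queue=[T2] holders={T6}
Step 7: wait(T5) -> count=0 queue=[T2,T5] holders={T6}
Step 8: wait(T1) -> count=0 queue=[T2,T5,T1] holders={T6}
Step 9: signal(T6) -> count=0 queue=[T5,T1] holders={T2}
Step 10: wait(T3) -> count=0 queue=[T5,T1,T3] holders={T2}
Step 11: signal(T2) -> count=0 queue=[T1,T3] holders={T5}
Step 12: signal(T5) -> count=0 queue=[T3] holders={T1}
Step 13: signal(T1) -> count=0 queue=[] holders={T3}
Step 14: wait(T4) -> count=0 queue=[T4] holders={T3}
Step 15: wait(T5) -> count=0 queue=[T4,T5] holders={T3}
Step 16: signal(T3) -> count=0 queue=[T5] holders={T4}
Step 17: signal(T4) -> count=0 queue=[] holders={T5}
Step 18: signal(T5) -> count=1 queue=[] holders={none}
Step 19: wait(T3) -> count=0 queue=[] holders={T3}
Step 20: signal(T3) -> count=1 queue=[] holders={none}
Final holders: {none} -> 0 thread(s)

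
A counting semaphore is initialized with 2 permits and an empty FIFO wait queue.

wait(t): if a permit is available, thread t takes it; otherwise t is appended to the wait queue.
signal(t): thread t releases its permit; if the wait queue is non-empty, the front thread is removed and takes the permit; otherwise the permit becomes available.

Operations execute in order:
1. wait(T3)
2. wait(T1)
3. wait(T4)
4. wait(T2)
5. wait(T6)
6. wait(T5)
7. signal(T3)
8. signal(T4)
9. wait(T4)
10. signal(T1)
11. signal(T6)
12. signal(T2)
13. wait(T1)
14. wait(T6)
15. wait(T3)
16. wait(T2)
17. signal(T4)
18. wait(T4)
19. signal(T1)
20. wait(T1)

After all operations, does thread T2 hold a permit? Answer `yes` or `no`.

Step 1: wait(T3) -> count=1 queue=[] holders={T3}
Step 2: wait(T1) -> count=0 queue=[] holders={T1,T3}
Step 3: wait(T4) -> count=0 queue=[T4] holders={T1,T3}
Step 4: wait(T2) -> count=0 queue=[T4,T2] holders={T1,T3}
Step 5: wait(T6) -> count=0 queue=[T4,T2,T6] holders={T1,T3}
Step 6: wait(T5) -> count=0 queue=[T4,T2,T6,T5] holders={T1,T3}
Step 7: signal(T3) -> count=0 queue=[T2,T6,T5] holders={T1,T4}
Step 8: signal(T4) -> count=0 queue=[T6,T5] holders={T1,T2}
Step 9: wait(T4) -> count=0 queue=[T6,T5,T4] holders={T1,T2}
Step 10: signal(T1) -> count=0 queue=[T5,T4] holders={T2,T6}
Step 11: signal(T6) -> count=0 queue=[T4] holders={T2,T5}
Step 12: signal(T2) -> count=0 queue=[] holders={T4,T5}
Step 13: wait(T1) -> count=0 queue=[T1] holders={T4,T5}
Step 14: wait(T6) -> count=0 queue=[T1,T6] holders={T4,T5}
Step 15: wait(T3) -> count=0 queue=[T1,T6,T3] holders={T4,T5}
Step 16: wait(T2) -> count=0 queue=[T1,T6,T3,T2] holders={T4,T5}
Step 17: signal(T4) -> count=0 queue=[T6,T3,T2] holders={T1,T5}
Step 18: wait(T4) -> count=0 queue=[T6,T3,T2,T4] holders={T1,T5}
Step 19: signal(T1) -> count=0 queue=[T3,T2,T4] holders={T5,T6}
Step 20: wait(T1) -> count=0 queue=[T3,T2,T4,T1] holders={T5,T6}
Final holders: {T5,T6} -> T2 not in holders

Answer: no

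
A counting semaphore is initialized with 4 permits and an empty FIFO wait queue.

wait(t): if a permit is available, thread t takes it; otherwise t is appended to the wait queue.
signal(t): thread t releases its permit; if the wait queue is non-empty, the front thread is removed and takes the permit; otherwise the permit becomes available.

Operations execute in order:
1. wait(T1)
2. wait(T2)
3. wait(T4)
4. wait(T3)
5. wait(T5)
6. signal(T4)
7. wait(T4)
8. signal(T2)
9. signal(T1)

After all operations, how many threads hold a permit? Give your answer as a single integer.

Step 1: wait(T1) -> count=3 queue=[] holders={T1}
Step 2: wait(T2) -> count=2 queue=[] holders={T1,T2}
Step 3: wait(T4) -> count=1 queue=[] holders={T1,T2,T4}
Step 4: wait(T3) -> count=0 queue=[] holders={T1,T2,T3,T4}
Step 5: wait(T5) -> count=0 queue=[T5] holders={T1,T2,T3,T4}
Step 6: signal(T4) -> count=0 queue=[] holders={T1,T2,T3,T5}
Step 7: wait(T4) -> count=0 queue=[T4] holders={T1,T2,T3,T5}
Step 8: signal(T2) -> count=0 queue=[] holders={T1,T3,T4,T5}
Step 9: signal(T1) -> count=1 queue=[] holders={T3,T4,T5}
Final holders: {T3,T4,T5} -> 3 thread(s)

Answer: 3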